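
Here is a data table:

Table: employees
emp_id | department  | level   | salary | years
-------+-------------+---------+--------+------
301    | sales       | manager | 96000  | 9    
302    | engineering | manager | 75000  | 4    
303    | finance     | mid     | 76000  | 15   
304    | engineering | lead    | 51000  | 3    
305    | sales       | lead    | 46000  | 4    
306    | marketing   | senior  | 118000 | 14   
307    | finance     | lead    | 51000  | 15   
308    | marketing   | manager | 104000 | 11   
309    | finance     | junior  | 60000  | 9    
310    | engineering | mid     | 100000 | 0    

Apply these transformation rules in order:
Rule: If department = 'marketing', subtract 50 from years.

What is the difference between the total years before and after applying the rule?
100

Step 1: Original sum of years = 84
Step 2: 2 records have department = 'marketing'
Step 3: Each affected record changes by -50
Step 4: Total change = 2 × -50 = -100
Step 5: New sum = 84 + -100 = -16
Step 6: Difference = |-16 - 84| = 100
        (Sum decreased by 100)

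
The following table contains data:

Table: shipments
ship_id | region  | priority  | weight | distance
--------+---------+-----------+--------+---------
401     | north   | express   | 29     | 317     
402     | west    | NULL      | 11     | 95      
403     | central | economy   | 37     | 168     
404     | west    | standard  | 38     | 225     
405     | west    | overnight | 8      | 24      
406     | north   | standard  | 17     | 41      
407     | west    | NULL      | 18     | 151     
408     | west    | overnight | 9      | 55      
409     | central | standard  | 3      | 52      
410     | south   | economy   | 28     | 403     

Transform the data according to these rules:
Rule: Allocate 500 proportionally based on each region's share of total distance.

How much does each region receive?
central: 71.85, north: 116.92, south: 131.61, west: 179.62

Step 1: Calculate total distance = 1531
Step 2: Calculate each region's proportion:
  central: 220/1531 = 14.37% → 71.85
  north: 358/1531 = 23.38% → 116.92
  south: 403/1531 = 26.32% → 131.61
  west: 550/1531 = 35.92% → 179.62
Step 3: Verify: sum of allocations ≈ 500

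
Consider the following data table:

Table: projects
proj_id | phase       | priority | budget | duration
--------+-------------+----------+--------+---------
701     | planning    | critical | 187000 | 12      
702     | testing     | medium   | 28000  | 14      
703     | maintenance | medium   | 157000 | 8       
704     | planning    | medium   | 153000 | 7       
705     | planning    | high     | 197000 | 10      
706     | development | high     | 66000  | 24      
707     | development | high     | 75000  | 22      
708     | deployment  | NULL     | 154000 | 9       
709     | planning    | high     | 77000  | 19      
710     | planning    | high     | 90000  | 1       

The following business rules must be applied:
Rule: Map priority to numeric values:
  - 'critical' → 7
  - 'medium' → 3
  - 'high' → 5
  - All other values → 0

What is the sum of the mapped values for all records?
41

Step 1: Apply mapping to each record
Step 2: Count by status:
  'critical': 1 records × 7 = 7
  'medium': 3 records × 3 = 9
  'high': 5 records × 5 = 25
Step 3: Sum all mapped values = 41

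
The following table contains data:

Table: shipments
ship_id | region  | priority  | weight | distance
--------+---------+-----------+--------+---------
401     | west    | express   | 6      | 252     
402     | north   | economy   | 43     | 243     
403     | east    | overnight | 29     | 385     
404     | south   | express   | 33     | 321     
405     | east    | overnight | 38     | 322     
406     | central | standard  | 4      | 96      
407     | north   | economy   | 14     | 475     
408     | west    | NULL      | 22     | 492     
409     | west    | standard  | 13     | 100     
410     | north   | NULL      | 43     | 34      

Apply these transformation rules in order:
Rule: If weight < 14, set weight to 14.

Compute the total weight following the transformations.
264

Step 1: 3 records have weight < 14
Step 2: These records originally summed to 23
Step 3: After setting to minimum: 3 × 14 = 42
Step 4: Unaffected records sum: 222
Step 5: Final sum = 42 + 222 = 264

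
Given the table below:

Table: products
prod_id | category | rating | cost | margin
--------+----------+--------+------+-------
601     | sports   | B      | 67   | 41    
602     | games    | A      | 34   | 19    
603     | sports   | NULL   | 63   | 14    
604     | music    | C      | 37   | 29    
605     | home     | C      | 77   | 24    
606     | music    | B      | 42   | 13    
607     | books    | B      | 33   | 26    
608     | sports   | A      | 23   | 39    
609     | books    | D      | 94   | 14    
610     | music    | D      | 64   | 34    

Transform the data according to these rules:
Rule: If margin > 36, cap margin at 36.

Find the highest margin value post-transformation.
36

Step 1: Original maximum margin = 41
Step 2: Apply cap at 36
Step 3: 2 records had margin > 36 and were capped
Step 4: Maximum after transformation = 36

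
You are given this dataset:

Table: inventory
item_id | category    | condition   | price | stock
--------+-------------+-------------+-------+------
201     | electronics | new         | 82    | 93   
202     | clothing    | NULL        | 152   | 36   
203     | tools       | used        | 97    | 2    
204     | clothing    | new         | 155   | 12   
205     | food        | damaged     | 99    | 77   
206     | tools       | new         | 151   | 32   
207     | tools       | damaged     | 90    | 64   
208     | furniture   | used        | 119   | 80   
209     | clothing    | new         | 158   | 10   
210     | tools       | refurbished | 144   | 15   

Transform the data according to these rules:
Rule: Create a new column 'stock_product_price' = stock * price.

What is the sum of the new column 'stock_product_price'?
46627

Step 1: For each record, compute stock * price
Example calculations:
  93 * 82 = 7626
  36 * 152 = 5472
  2 * 97 = 194
  ...
Step 2: Sum all derived values
Step 3: Total = 46627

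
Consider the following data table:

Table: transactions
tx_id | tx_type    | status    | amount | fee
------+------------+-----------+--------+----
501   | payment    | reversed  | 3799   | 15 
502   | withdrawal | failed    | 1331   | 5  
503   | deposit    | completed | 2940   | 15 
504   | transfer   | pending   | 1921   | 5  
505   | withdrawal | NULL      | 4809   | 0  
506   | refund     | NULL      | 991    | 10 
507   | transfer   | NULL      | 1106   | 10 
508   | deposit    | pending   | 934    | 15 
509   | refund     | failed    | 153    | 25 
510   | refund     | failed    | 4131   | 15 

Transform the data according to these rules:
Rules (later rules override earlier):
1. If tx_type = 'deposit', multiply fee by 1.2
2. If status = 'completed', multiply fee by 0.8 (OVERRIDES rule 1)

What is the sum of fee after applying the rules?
115.0

Step 1: Rule 2 takes priority for records with status = 'completed'
  - 1 records: 15 × 0.8 = 12.0
Step 2: Rule 1 applies to remaining records with tx_type = 'deposit'
  - 1 records: 15 × 1.2 = 18.0
Step 3: Other records unchanged: 85
Step 4: Final sum = 12.0 + 18.0 + 85 = 115.0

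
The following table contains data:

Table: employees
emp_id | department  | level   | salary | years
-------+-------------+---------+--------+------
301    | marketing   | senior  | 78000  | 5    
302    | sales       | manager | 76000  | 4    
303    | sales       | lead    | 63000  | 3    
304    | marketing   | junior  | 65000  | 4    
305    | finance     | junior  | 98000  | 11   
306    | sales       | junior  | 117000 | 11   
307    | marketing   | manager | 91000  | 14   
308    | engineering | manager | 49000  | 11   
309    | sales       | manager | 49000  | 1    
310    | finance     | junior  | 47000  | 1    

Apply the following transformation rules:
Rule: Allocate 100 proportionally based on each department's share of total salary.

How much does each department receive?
engineering: 6.68, finance: 19.78, marketing: 31.92, sales: 41.61

Step 1: Calculate total salary = 733000
Step 2: Calculate each department's proportion:
  engineering: 49000/733000 = 6.68% → 6.68
  finance: 145000/733000 = 19.78% → 19.78
  marketing: 234000/733000 = 31.92% → 31.92
  sales: 305000/733000 = 41.61% → 41.61
Step 3: Verify: sum of allocations ≈ 100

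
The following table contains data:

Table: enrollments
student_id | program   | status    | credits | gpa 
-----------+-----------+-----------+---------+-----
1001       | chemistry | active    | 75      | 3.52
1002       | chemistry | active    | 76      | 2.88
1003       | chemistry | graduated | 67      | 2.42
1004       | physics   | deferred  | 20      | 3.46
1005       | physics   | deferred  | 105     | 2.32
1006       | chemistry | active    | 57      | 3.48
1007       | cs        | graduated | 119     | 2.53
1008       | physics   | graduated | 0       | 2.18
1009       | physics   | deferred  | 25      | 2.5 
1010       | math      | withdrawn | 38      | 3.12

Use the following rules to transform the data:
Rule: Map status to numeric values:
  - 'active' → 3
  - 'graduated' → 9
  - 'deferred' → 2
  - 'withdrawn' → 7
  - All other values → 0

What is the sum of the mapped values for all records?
49

Step 1: Apply mapping to each record
Step 2: Count by status:
  'active': 3 records × 3 = 9
  'graduated': 3 records × 9 = 27
  'deferred': 3 records × 2 = 6
  'withdrawn': 1 records × 7 = 7
Step 3: Sum all mapped values = 49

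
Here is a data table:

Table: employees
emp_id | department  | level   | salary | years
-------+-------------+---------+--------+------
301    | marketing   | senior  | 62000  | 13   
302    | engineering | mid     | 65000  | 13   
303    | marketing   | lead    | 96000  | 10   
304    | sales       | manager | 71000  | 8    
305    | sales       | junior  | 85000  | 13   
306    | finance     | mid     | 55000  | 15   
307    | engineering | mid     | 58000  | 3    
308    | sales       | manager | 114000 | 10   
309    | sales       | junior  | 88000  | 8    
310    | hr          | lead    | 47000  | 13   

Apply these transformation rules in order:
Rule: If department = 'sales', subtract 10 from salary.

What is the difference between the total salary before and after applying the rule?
40

Step 1: Original sum of salary = 741000
Step 2: 4 records have department = 'sales'
Step 3: Each affected record changes by -10
Step 4: Total change = 4 × -10 = -40
Step 5: New sum = 741000 + -40 = 740960
Step 6: Difference = |740960 - 741000| = 40
        (Sum decreased by 40)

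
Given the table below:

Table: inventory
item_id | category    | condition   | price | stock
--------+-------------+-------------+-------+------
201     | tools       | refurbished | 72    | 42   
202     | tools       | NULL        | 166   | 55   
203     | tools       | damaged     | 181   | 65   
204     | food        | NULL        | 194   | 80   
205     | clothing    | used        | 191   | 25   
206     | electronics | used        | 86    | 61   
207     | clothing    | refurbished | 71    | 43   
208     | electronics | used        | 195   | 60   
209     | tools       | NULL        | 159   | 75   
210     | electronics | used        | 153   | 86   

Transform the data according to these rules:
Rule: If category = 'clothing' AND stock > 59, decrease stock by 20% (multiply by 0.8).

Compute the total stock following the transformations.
592

Step 1: Find records where category = 'clothing' AND stock > 59
Step 2: 0 records match, summing to 0
Step 3: After multiplier: 0 × 0.8 = 0.0
Step 4: Unaffected records sum: 592
Step 5: Final sum = 0.0 + 592 = 592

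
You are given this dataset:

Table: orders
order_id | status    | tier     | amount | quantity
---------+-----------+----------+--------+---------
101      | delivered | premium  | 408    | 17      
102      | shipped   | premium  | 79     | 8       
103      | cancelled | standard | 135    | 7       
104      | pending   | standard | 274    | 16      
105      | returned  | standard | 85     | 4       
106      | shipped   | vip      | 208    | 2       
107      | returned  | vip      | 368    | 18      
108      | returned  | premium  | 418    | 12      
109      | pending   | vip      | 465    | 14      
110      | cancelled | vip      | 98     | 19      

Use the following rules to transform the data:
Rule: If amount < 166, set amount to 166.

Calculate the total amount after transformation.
2805

Step 1: 4 records have amount < 166
Step 2: These records originally summed to 397
Step 3: After setting to minimum: 4 × 166 = 664
Step 4: Unaffected records sum: 2141
Step 5: Final sum = 664 + 2141 = 2805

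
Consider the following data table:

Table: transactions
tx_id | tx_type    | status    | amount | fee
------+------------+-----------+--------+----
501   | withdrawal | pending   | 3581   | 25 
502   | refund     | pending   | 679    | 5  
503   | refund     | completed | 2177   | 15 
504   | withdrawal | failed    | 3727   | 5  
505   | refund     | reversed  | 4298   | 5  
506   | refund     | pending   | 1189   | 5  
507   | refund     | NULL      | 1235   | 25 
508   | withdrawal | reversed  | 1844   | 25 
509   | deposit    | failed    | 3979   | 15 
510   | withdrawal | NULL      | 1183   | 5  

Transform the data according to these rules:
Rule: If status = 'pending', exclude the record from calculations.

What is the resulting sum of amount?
18443

Step 1: Identify records where status = 'pending'
Step 2: The excluded records sum to 5449
Step 3: Original total amount = 23892
Step 4: Remaining total = 23892 - 5449 = 18443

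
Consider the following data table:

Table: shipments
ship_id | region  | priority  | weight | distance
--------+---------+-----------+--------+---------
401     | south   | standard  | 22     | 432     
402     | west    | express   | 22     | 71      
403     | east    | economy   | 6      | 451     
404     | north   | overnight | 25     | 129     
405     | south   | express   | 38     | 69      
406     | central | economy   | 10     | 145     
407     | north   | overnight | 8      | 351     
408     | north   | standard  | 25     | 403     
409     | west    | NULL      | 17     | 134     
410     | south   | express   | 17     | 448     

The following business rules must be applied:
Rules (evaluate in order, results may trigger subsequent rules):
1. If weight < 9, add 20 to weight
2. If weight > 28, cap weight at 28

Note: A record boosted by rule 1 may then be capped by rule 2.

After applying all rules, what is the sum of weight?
220

Step 1: Apply rule 1 to records with weight < 9
  - 2 records get bonus of 20
  - Of these, 0 records then exceed 28 and get capped
Step 2: Apply rule 2 to records with weight > 28
  - 1 records (original) are capped
Step 3: Calculate final sum = 220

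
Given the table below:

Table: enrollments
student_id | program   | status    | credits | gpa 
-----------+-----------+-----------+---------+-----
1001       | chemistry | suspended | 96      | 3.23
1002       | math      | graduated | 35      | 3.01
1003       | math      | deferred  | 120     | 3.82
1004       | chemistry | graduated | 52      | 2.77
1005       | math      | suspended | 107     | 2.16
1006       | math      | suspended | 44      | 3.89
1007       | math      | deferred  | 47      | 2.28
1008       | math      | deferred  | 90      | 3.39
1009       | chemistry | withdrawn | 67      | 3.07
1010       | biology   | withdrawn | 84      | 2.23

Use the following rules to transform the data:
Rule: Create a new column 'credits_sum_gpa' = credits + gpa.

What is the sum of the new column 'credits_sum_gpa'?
771.85

Step 1: For each record, compute credits + gpa
Example calculations:
  96 + 3.23 = 99.23
  35 + 3.01 = 38.01
  120 + 3.82 = 123.82
  ...
Step 2: Sum all derived values
Step 3: Total = 771.85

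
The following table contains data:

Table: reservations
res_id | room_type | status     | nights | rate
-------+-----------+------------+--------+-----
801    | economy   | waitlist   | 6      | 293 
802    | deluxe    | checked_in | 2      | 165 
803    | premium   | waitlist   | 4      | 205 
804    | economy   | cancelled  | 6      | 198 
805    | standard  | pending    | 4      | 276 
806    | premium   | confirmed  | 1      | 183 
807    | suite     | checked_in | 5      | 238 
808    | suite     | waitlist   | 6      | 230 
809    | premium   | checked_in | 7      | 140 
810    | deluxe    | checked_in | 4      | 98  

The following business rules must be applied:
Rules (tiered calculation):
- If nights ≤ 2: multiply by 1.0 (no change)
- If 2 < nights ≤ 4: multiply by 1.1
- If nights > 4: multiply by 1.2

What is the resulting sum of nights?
52.2

Step 1: Tier 1 (nights ≤ 2): 2 records, sum = 3 × 1.0 = 3.0
Step 2: Tier 2 (2 < nights ≤ 4): 3 records, sum = 12 × 1.1 = 13.2
Step 3: Tier 3 (nights > 4): 5 records, sum = 30 × 1.2 = 36.0
Step 4: Final sum = 3.0 + 13.2 + 36.0 = 52.2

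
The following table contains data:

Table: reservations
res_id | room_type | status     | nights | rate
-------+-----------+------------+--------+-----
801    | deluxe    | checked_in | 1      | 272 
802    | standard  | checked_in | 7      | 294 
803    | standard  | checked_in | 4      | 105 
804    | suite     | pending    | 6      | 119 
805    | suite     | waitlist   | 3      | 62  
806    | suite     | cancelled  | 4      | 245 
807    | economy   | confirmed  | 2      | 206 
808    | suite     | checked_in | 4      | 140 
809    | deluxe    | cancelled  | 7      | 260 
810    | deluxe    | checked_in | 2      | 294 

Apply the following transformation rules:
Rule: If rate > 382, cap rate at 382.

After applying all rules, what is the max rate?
294

Step 1: Original maximum rate = 294
Step 2: Check cap of 382 against maximum
Step 3: No records exceed the cap (max 294 <= cap 382), so no capping applies
Step 4: Maximum after transformation = 294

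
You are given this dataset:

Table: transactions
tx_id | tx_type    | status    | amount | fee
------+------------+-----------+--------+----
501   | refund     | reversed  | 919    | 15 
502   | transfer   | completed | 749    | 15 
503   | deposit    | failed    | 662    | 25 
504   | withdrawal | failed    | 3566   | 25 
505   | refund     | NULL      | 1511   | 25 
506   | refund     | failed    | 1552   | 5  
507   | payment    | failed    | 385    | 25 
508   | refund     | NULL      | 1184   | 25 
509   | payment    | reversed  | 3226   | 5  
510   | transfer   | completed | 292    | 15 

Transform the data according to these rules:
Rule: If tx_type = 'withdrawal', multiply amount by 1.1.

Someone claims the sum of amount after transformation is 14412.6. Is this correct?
No, the correct result is 14402.6.

Step 1: Calculate the correct sum after transformation
Step 2: Apply multiplier 1.1 to records where tx_type = 'withdrawal'
Step 3: Correct result = 14402.6
Step 4: Claimed result = 14412.6
Step 5: 14402.6 ≠ 14412.6
Conclusion: The claimed result is incorrect. The correct answer is 14402.6.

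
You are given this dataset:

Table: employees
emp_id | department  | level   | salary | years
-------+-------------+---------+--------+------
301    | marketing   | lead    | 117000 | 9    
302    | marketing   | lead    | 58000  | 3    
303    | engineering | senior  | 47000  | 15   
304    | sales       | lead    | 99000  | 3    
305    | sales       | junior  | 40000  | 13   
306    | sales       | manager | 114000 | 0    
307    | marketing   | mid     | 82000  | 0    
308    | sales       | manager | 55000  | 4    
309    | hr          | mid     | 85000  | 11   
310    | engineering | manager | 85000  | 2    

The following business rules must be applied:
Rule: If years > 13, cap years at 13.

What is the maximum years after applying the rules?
13

Step 1: Original maximum years = 15
Step 2: Apply cap at 13
Step 3: 1 records had years > 13 and were capped
Step 4: Maximum after transformation = 13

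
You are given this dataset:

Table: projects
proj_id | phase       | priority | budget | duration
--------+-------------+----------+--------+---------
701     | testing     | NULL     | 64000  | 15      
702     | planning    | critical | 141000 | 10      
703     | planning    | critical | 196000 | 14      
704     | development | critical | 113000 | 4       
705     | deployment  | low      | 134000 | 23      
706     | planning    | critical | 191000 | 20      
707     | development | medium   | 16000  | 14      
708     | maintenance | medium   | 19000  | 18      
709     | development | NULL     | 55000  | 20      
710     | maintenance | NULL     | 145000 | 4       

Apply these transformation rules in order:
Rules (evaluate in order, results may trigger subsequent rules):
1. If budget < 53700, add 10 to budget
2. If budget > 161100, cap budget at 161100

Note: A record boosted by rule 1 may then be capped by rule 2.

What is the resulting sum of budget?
1009220

Step 1: Apply rule 1 to records with budget < 53700
  - 2 records get bonus of 10
  - Of these, 0 records then exceed 161100 and get capped
Step 2: Apply rule 2 to records with budget > 161100
  - 2 records (original) are capped
Step 3: Calculate final sum = 1009220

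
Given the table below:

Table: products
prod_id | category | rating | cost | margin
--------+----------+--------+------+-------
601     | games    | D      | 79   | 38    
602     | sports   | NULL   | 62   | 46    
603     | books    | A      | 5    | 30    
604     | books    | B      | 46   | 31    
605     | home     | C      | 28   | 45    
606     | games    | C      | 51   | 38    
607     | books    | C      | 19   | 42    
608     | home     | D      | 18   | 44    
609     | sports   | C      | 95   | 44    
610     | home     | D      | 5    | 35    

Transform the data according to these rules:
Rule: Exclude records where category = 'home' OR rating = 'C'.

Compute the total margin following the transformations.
145

Step 1: Find records where category = 'home' OR rating = 'C'
Step 2: 6 records match, summing to 248
Step 3: Original sum: 393
Step 4: Remaining sum = 393 - 248 = 145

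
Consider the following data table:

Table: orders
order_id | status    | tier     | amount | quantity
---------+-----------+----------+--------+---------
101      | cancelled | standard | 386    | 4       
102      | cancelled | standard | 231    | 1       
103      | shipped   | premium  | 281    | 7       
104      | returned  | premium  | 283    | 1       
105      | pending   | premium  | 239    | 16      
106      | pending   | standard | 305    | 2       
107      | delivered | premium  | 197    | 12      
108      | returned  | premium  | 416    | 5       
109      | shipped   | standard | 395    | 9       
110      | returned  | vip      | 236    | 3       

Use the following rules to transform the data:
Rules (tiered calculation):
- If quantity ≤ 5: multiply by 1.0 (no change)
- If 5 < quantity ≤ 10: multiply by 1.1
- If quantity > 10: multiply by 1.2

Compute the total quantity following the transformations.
67.2

Step 1: Tier 1 (quantity ≤ 5): 6 records, sum = 16 × 1.0 = 16.0
Step 2: Tier 2 (5 < quantity ≤ 10): 2 records, sum = 16 × 1.1 = 17.6
Step 3: Tier 3 (quantity > 10): 2 records, sum = 28 × 1.2 = 33.6
Step 4: Final sum = 16.0 + 17.6 + 33.6 = 67.2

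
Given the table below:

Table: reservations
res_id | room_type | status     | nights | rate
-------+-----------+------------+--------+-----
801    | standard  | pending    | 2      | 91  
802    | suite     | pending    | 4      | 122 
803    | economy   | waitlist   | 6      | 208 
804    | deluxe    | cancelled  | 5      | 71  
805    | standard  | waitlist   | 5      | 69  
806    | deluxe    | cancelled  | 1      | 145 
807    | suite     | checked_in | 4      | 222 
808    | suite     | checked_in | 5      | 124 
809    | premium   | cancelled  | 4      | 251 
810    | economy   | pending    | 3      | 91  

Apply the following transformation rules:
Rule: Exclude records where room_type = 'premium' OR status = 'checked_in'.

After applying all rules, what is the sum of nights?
26

Step 1: Find records where room_type = 'premium' OR status = 'checked_in'
Step 2: 3 records match, summing to 13
Step 3: Original sum: 39
Step 4: Remaining sum = 39 - 13 = 26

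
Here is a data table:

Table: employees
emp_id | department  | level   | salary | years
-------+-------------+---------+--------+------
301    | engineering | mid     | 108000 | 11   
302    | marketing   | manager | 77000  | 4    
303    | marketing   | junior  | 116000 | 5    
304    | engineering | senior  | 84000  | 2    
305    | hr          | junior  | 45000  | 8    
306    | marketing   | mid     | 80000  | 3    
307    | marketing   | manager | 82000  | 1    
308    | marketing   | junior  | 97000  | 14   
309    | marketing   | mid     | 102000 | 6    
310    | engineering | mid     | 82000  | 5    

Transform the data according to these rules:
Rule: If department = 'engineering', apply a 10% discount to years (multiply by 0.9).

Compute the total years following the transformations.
57.2

Step 1: Records with department = 'engineering' have total years = 18
Step 2: Apply multiplier: 18 × 0.9 = 16.2
Step 3: Other records total: 41
Step 4: Final sum = 16.2 + 41 = 57.2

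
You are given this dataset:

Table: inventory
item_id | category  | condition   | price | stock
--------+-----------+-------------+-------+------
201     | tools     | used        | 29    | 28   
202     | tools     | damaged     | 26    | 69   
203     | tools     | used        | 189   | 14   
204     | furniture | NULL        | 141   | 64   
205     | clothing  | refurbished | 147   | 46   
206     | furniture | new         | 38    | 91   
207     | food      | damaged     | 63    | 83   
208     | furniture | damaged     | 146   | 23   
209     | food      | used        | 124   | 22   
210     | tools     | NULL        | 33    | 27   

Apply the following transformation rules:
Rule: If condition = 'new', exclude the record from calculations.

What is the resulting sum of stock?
376

Step 1: Identify records where condition = 'new'
Step 2: The excluded records sum to 91
Step 3: Original total stock = 467
Step 4: Remaining total = 467 - 91 = 376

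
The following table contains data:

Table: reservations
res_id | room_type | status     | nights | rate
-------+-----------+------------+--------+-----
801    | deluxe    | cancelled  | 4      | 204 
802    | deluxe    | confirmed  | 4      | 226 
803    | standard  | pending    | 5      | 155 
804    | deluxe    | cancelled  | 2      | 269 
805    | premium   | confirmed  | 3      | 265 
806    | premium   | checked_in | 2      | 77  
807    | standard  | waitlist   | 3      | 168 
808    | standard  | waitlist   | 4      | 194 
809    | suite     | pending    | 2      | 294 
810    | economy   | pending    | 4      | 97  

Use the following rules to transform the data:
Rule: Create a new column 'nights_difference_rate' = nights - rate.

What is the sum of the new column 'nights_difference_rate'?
-1916

Step 1: For each record, compute nights - rate
Example calculations:
  4 - 204 = -200
  4 - 226 = -222
  5 - 155 = -150
  ...
Step 2: Sum all derived values
Step 3: Total = -1916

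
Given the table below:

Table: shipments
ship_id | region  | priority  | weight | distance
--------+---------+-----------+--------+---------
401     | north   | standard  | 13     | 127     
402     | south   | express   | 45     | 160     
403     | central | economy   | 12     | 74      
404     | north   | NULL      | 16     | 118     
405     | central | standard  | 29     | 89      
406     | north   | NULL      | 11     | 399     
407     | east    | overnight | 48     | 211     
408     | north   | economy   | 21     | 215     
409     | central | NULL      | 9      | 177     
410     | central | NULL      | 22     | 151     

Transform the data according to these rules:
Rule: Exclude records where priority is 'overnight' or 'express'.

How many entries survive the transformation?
8

Step 1: Count records to exclude
  - 1 (overnight) + 1 (express) = 2 records
Step 2: Total records: 10
Step 3: Remaining = 10 - 2 = 8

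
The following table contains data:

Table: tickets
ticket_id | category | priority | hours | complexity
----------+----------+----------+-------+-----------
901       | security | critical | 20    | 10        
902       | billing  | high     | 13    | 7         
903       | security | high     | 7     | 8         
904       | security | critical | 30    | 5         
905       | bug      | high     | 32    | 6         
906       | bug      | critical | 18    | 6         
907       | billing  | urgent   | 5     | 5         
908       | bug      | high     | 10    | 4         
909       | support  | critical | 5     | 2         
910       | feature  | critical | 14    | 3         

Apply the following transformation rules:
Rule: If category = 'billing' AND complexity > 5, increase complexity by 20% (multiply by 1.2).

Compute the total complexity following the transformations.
57.4

Step 1: Find records where category = 'billing' AND complexity > 5
Step 2: 1 records match, summing to 7
Step 3: After multiplier: 7 × 1.2 = 8.4
Step 4: Unaffected records sum: 49
Step 5: Final sum = 8.4 + 49 = 57.4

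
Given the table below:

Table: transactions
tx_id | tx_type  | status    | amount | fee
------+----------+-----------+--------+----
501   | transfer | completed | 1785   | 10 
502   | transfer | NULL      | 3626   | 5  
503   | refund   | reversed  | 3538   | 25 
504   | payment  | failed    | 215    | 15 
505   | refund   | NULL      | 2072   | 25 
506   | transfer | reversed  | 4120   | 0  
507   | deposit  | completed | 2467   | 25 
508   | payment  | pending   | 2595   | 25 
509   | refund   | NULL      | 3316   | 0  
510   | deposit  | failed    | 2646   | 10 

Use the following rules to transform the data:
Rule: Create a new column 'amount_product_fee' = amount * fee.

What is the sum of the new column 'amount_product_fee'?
332465

Step 1: For each record, compute amount * fee
Example calculations:
  1785 * 10 = 17850
  3626 * 5 = 18130
  3538 * 25 = 88450
  ...
Step 2: Sum all derived values
Step 3: Total = 332465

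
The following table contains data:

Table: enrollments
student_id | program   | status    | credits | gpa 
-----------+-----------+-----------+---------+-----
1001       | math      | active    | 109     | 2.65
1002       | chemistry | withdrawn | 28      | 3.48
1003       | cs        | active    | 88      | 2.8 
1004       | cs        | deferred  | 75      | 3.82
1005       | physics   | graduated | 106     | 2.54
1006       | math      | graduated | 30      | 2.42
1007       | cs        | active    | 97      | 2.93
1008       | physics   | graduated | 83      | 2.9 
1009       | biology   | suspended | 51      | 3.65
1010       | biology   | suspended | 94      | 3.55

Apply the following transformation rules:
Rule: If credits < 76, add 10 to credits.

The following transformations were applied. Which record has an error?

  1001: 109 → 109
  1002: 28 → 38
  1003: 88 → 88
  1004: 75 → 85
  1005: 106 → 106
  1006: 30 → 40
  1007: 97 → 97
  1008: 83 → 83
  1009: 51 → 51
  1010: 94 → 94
Record 1009 has an error. The correct transformed value should be 61, not 51.

Step 1: Check each record against the rule
Step 2: Record 1009 has credits = 51
Step 3: Since 51 < 76, the bonus should have been applied
Step 4: Correct value = 61, but claimed value = 51
Conclusion: Record 1009 has the error.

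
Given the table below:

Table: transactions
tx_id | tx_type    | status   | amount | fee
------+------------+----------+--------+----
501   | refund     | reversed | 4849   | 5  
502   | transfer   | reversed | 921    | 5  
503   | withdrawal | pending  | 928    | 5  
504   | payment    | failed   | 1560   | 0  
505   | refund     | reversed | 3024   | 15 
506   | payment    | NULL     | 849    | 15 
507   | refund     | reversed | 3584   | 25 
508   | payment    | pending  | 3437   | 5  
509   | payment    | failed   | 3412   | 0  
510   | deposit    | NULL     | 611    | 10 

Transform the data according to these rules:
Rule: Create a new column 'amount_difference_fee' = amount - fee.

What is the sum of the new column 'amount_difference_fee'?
23090

Step 1: For each record, compute amount - fee
Example calculations:
  4849 - 5 = 4844
  921 - 5 = 916
  928 - 5 = 923
  ...
Step 2: Sum all derived values
Step 3: Total = 23090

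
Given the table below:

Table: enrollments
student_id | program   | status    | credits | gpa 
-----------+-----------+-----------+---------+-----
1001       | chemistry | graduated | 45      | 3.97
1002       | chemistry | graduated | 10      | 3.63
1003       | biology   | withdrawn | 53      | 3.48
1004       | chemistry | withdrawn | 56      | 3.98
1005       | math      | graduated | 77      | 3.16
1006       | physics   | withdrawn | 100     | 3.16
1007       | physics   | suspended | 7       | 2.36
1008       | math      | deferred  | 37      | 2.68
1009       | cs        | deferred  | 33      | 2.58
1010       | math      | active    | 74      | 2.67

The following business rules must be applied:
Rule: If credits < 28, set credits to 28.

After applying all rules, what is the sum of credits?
531

Step 1: 2 records have credits < 28
Step 2: These records originally summed to 17
Step 3: After setting to minimum: 2 × 28 = 56
Step 4: Unaffected records sum: 475
Step 5: Final sum = 56 + 475 = 531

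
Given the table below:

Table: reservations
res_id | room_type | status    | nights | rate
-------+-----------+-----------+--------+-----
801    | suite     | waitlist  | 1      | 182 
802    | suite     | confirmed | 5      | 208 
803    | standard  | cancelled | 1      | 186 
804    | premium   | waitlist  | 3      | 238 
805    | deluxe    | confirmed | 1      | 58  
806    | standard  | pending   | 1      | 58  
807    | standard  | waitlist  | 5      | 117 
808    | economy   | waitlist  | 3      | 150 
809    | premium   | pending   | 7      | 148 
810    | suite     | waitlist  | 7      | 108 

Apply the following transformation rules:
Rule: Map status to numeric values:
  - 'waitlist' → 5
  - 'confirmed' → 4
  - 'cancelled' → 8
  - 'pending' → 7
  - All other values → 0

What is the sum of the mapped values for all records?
55

Step 1: Apply mapping to each record
Step 2: Count by status:
  'waitlist': 5 records × 5 = 25
  'confirmed': 2 records × 4 = 8
  'cancelled': 1 records × 8 = 8
  'pending': 2 records × 7 = 14
Step 3: Sum all mapped values = 55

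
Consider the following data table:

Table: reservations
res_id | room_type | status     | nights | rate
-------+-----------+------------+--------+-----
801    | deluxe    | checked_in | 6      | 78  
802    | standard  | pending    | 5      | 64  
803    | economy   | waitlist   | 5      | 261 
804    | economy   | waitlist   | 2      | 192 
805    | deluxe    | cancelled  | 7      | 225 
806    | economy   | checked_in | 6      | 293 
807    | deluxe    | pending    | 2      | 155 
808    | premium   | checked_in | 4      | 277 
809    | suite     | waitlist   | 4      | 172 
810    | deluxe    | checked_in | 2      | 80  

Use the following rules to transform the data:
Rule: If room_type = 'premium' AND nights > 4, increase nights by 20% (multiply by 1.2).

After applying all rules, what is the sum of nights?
43

Step 1: Find records where room_type = 'premium' AND nights > 4
Step 2: 0 records match, summing to 0
Step 3: After multiplier: 0 × 1.2 = 0.0
Step 4: Unaffected records sum: 43
Step 5: Final sum = 0.0 + 43 = 43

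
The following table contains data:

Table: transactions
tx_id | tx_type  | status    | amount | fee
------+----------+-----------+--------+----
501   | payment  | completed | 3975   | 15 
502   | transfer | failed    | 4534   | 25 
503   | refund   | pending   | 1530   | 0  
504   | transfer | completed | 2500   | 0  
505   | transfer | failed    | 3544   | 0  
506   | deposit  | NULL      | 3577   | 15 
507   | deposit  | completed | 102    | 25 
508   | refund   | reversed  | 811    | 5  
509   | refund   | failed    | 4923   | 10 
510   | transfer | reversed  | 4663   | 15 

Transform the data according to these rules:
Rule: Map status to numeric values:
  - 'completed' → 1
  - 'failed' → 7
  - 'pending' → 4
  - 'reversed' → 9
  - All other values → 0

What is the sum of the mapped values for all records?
46

Step 1: Apply mapping to each record
Step 2: Count by status:
  'completed': 3 records × 1 = 3
  'failed': 3 records × 7 = 21
  'pending': 1 records × 4 = 4
  'reversed': 2 records × 9 = 18
Step 3: Sum all mapped values = 46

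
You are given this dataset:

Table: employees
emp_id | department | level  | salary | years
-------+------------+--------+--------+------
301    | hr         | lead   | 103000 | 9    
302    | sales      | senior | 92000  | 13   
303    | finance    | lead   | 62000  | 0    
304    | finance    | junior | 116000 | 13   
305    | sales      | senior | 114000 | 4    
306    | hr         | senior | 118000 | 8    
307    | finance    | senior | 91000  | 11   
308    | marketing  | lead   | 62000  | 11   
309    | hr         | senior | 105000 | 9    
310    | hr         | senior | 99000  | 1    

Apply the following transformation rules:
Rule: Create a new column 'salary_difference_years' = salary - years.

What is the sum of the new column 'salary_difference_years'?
961921

Step 1: For each record, compute salary - years
Example calculations:
  103000 - 9 = 102991
  92000 - 13 = 91987
  62000 - 0 = 62000
  ...
Step 2: Sum all derived values
Step 3: Total = 961921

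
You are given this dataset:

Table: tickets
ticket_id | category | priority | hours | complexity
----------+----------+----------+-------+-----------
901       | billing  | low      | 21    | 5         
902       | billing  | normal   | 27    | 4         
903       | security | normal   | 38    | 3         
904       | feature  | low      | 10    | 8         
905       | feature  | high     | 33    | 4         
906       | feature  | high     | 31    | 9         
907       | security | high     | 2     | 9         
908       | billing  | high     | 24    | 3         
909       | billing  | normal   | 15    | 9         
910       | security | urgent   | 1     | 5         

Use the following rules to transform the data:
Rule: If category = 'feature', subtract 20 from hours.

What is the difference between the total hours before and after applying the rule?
60

Step 1: Original sum of hours = 202
Step 2: 3 records have category = 'feature'
Step 3: Each affected record changes by -20
Step 4: Total change = 3 × -20 = -60
Step 5: New sum = 202 + -60 = 142
Step 6: Difference = |142 - 202| = 60
        (Sum decreased by 60)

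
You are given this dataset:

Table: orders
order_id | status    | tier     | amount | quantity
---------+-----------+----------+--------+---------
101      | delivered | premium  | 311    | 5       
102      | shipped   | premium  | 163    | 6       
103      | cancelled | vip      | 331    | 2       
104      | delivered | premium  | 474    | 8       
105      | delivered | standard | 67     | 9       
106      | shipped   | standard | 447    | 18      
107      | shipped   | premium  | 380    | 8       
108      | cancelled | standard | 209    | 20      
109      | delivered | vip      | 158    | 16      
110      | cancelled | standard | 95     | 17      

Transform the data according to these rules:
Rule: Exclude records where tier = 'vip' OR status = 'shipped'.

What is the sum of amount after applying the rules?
1156

Step 1: Find records where tier = 'vip' OR status = 'shipped'
Step 2: 5 records match, summing to 1479
Step 3: Original sum: 2635
Step 4: Remaining sum = 2635 - 1479 = 1156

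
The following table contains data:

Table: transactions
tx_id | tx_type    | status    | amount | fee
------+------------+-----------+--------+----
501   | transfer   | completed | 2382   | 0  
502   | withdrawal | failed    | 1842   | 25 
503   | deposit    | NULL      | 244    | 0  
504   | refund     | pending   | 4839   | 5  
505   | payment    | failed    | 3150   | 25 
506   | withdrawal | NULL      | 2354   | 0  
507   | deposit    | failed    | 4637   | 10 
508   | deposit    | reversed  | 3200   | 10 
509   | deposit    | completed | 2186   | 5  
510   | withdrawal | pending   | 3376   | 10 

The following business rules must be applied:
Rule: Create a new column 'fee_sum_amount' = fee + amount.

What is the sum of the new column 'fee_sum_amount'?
28300

Step 1: For each record, compute fee + amount
Example calculations:
  0 + 2382 = 2382
  25 + 1842 = 1867
  0 + 244 = 244
  ...
Step 2: Sum all derived values
Step 3: Total = 28300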